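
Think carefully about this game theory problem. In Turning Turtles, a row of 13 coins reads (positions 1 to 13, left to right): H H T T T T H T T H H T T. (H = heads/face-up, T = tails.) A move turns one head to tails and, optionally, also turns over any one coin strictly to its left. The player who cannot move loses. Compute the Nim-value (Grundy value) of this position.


Coins: H H T T T T H T T H H T T
Key fact: a single head at position k behaves exactly like a Nim heap of size k (turning it to T and optionally flipping a coin at j < k corresponds to moving the heap from k to j, or to 0), and heads combine as a disjunctive sum (two heads at the same place would cancel, matching j XOR j = 0). So the Nim-value is the XOR of the 1-indexed positions of the heads.
Face-up positions (1-indexed): [1, 2, 7, 10, 11]
XOR 0 with 1: 0 XOR 1 = 1
XOR 1 with 2: 1 XOR 2 = 3
XOR 3 with 7: 3 XOR 7 = 4
XOR 4 with 10: 4 XOR 10 = 14
XOR 14 with 11: 14 XOR 11 = 5
Nim-value = 5

5


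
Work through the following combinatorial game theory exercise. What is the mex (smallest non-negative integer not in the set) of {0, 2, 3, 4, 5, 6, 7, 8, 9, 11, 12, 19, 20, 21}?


Set = {0, 2, 3, 4, 5, 6, 7, 8, 9, 11, 12, 19, 20, 21}
0 is in the set.
1 is NOT in the set. This is the mex.
mex = 1

1


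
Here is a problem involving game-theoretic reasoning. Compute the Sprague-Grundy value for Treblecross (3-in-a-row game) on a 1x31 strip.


Treblecross: place X on empty cells; 3-in-a-row wins.
Playing within two cells of an existing X lets the opponent win at once, so sensible play treats the cells i-2..i+2 around each X as dead. The player left with no safe cell loses, so this is a normal-play take-away game on strips of safe cells.
Placing X at cell i (0-indexed) of a strip of k safe cells leaves independent strips of sizes max(0, i-2) and max(0, k-i-3). Hence G(k) = mex{ G(max(0,i-2)) XOR G(max(0,k-i-3)) : 0 <= i < k }, with G(0) = 0.
G(1): splits (0,0):0^0=0 -> mex({0}) = 1
G(2): splits (0,0):0^0=0 -> mex({0}) = 1
G(3): splits (0,0):0^0=0 -> mex({0}) = 1
G(4): splits (0,1):0^1=1 (0,0):0^0=0 -> mex({0, 1}) = 2
G(5): splits (0,2):0^1=1 (0,1):0^1=1 (0,0):0^0=0 -> mex({0, 1}) = 2
G(6) = mex({1}) = 0
G(7) = mex({0, 1, 2}) = 3
G(8) = mex({0, 1, 2}) = 3
G(9) = mex({0, 2}) = 1
G(10) = mex({0, 2, 3}) = 1
G(11) = mex({0, 3}) = 1
G(12) = mex({1, 3}) = 0
G(13) = mex({0, 1, 2, 3}) = 4
G(14) = mex({0, 1, 2}) = 3
G(15) = mex({0, 1, 2}) = 3
G(16) = mex({0, 1, 2, 4}) = 3
G(17) = mex({0, 1, 3, 4}) = 2
G(18) = mex({0, 1, 3, 4}) = 2
G(19) = mex({0, 1, 3, 5}) = 2
G(20) = mex({0, 1, 2, 3, 5}) = 4
G(21) = mex({0, 1, 2, 3, 5}) = 4
G(22) = mex({1, 2, 6}) = 0
G(23) = mex({0, 1, 2, 3, 4, 6}) = 5
G(24) = mex({0, 1, 2, 3, 4}) = 5
G(25) = mex({0, 1, 3, 4, 7}) = 2
G(26) = mex({0, 1, 3, 4, 5, 7}) = 2
G(27) = mex({0, 1, 3, 5}) = 2
G(28) = mex({0, 1, 2, 5}) = 3
G(29) = mex({0, 1, 2, 4, 5, 6}) = 3
G(30) = mex({1, 2, 4, 6}) = 0
G(31) = mex({0, 1, 2, 3, 4, 6}) = 5
Therefore G(31) = 5.

5


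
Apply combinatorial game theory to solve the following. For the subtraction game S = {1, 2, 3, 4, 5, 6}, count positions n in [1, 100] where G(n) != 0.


Subtraction set S = {1, 2, 3, 4, 5, 6}, so G(n) = n mod 7.
G(n) = 0 when n is a multiple of 7.
Multiples of 7 in [1, 100]: 14
N-positions (nonzero Grundy) = 100 - 14 = 86

86


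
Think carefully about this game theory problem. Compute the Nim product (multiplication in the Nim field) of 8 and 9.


Nim multiplication is bilinear over XOR: (u XOR v) * w = (u*w) XOR (v*w).
So we split each operand into its bit components and XOR the pairwise Nim products.
8 = 8 (as XOR of powers of 2).
9 = 1 + 8 (as XOR of powers of 2).
Using the standard Nim-product table on single bits:
  2*2 = 3,   2*4 = 8,   2*8 = 12,
  4*4 = 6,   4*8 = 11,  8*8 = 13,
and  1*x = x (identity), k*l = l*k (commutative).
Pairwise Nim products:
  8 * 1 = 8
  8 * 8 = 13
XOR them: 8 XOR 13 = 5.
Result: 8 * 9 = 5 (in Nim).

5


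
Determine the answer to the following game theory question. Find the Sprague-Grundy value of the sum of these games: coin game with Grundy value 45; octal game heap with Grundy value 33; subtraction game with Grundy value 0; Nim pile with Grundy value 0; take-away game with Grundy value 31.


By the Sprague-Grundy theorem, the Grundy value of a sum of games is the XOR of individual Grundy values.
coin game: Grundy value = 45. Running XOR: 0 XOR 45 = 45
octal game heap: Grundy value = 33. Running XOR: 45 XOR 33 = 12
subtraction game: Grundy value = 0. Running XOR: 12 XOR 0 = 12
Nim pile: Grundy value = 0. Running XOR: 12 XOR 0 = 12
take-away game: Grundy value = 31. Running XOR: 12 XOR 31 = 19
The combined Grundy value is 19.

19


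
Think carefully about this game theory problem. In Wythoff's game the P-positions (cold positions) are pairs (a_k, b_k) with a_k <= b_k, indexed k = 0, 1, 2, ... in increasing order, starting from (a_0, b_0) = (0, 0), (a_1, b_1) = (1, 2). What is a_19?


By Wythoff's theorem, a_k = floor(k * phi) and b_k = floor(k * phi^2) = a_k + k, where phi = (1 + sqrt(5))/2 is the golden ratio.
phi = (1 + sqrt(5))/2 = 1.618034
k = 19
k * phi = 19 * 1.618034 = 30.742646
a_19 = floor(k * phi) = 30

30


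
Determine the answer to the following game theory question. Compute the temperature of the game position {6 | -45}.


The game is {6 | -45}, a switch {a | b} with numbers a > b.
Cooling {a | b} by t gives {a - t | b + t}, which stops being hot when a - t = b + t, i.e. at t = (a - b)/2. So the temperature of a switch is (a - b)/2.
Temperature = (Left option - Right option) / 2
= (6 - (-45)) / 2
= 51 / 2
= 51/2

51/2


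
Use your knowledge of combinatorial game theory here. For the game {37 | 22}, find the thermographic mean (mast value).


Game = {37 | 22}, a switch {a | b} with numbers a > b.
Its thermograph has left wall a - t and right wall b + t, which meet at t = (a - b)/2, where both equal (a + b)/2. So the mast (mean value) is at (a + b)/2.
Mean = (37 + (22))/2 = 59/2 = 59/2

59/2


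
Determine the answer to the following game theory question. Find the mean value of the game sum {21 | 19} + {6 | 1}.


G1 = {21 | 19}, G2 = {6 | 1}
Each is a switch {a | b} with numbers a > b; its mean value is (a + b)/2, and mean value is additive over game sums: m(G1 + G2) = m(G1) + m(G2).
Mean of G1 = (21 + (19))/2 = 40/2 = 20
Mean of G2 = (6 + (1))/2 = 7/2 = 7/2
Mean of G1 + G2 = 20 + 7/2 = 47/2

47/2


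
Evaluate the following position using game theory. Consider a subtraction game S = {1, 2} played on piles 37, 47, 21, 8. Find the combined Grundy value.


Subtraction set: {1, 2}
For this subtraction set, G(n) = n mod 3 (period = max + 1 = 3).
Pile 1 (size 37): G(37) = 37 mod 3 = 1
Pile 2 (size 47): G(47) = 47 mod 3 = 2
Pile 3 (size 21): G(21) = 21 mod 3 = 0
Pile 4 (size 8): G(8) = 8 mod 3 = 2
Total Grundy value = XOR of all: 1 XOR 2 XOR 0 XOR 2 = 1

1


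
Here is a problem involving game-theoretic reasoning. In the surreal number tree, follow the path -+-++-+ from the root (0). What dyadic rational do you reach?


Sign expansion: -+-++-+
Rule: track bounds (lo, hi), initially (-inf, +inf). On '+', the current value becomes lo and we move to the simplest number in (value, hi): value + 1 if hi = +inf, otherwise the midpoint (value + hi)/2. On '-', the current value becomes hi and we move to value - 1 if lo = -inf, otherwise the midpoint (lo + value)/2.
Start at 0.
Step 1: sign = -, move left. Bounds: (-inf, 0). Value = -1
Step 2: sign = +, move right. Bounds: (-1, 0). Value = -1/2
Step 3: sign = -, move left. Bounds: (-1, -1/2). Value = -3/4
Step 4: sign = +, move right. Bounds: (-3/4, -1/2). Value = -5/8
Step 5: sign = +, move right. Bounds: (-5/8, -1/2). Value = -9/16
Step 6: sign = -, move left. Bounds: (-5/8, -9/16). Value = -19/32
Step 7: sign = +, move right. Bounds: (-19/32, -9/16). Value = -37/64
The surreal number with sign expansion -+-++-+ is -37/64.

-37/64


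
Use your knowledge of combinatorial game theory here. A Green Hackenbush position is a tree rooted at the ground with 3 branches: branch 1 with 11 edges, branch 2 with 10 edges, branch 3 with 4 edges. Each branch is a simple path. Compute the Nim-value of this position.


The tree has 3 branches from the ground vertex.
In Green Hackenbush, the Nim-value of a simple path of length k is k.
Branch 1: length 11, Nim-value = 11
Branch 2: length 10, Nim-value = 10
Branch 3: length 4, Nim-value = 4
Total Nim-value = XOR of all branch values:
0 XOR 11 = 11
11 XOR 10 = 1
1 XOR 4 = 5
Nim-value of the tree = 5

5


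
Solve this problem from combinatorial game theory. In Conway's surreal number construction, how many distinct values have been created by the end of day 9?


Day 0: {|} = 0 is born. Count = 1.
Day n: the number of surreal numbers born by day n is 2^(n+1) - 1.
By day 0: 2^1 - 1 = 1
By day 1: 2^2 - 1 = 3
By day 2: 2^3 - 1 = 7
By day 3: 2^4 - 1 = 15
By day 4: 2^5 - 1 = 31
By day 5: 2^6 - 1 = 63
By day 6: 2^7 - 1 = 127
By day 7: 2^8 - 1 = 255
By day 8: 2^9 - 1 = 511
By day 9: 2^10 - 1 = 1023
By day 9: 1023 surreal numbers.

1023


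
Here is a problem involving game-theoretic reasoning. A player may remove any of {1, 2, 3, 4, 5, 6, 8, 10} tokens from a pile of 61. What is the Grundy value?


The subtraction set is S = {1, 2, 3, 4, 5, 6, 8, 10}.
G(k) = mex{ G(k - s) : s in S, s <= k }. We compute iteratively: G(0) = 0.
G(1) = mex({0}) = 1
G(2) = mex({0, 1}) = 2
G(3) = mex({0, 1, 2}) = 3
G(4) = mex({0, 1, 2, 3}) = 4
G(5) = mex({0, 1, 2, 3, 4}) = 5
G(6) = mex({0, 1, 2, 3, 4, 5}) = 6
G(7) = mex({1, 2, 3, 4, 5, 6}) = 0
G(8) = mex({0, 2, 3, 4, 5, 6}) = 1
G(9) = mex({0, 1, 3, 4, 5, 6}) = 2
G(10) = mex({0, 1, 2, 4, 5, 6}) = 3
G(11) = mex({0, 1, 2, 3, 5, 6}) = 4
G(12) = mex({0, 1, 2, 3, 4, 6}) = 5
G(13) = mex({0, 1, 2, 3, 4, 5}) = 6
G(14) = mex({1, 2, 3, 4, 5, 6}) = 0
G(15) = mex({0, 2, 3, 4, 5, 6}) = 1
G(16) = mex({0, 1, 3, 4, 5, 6}) = 2
Observe that G(7)..G(16) = 0, 1, 2, 3, 4, 5, 6, 0, 1, 2 repeats G(0)..G(9) = 0, 1, 2, 3, 4, 5, 6, 0, 1, 2.
For k >= max(S) = 10, G(k) is determined by the previous 10 values G(k-10)..G(k-1); a window of 10 consecutive values has recurred shifted by 7, so by induction G(k + 7) = G(k) for all k >= 0: the sequence is periodic from the start with period 7.
One period: G(0..6) = 0, 1, 2, 3, 4, 5, 6.
61 mod 7 = 5, so G(61) = G(5) = 5.

5


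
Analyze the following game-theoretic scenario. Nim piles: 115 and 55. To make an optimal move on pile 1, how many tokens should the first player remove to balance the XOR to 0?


Piles: 115 and 55
Current XOR: 115 XOR 55 = 68 (non-zero, so this is an N-position).
To make the XOR zero, we need to find a move that balances the piles.
For pile 1 (size 115): target = 115 XOR 68 = 55
We reduce pile 1 from 115 to 55.
Tokens removed: 115 - 55 = 60
Verification: 55 XOR 55 = 0

60


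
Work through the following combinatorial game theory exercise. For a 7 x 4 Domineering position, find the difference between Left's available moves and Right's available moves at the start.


Board is 7 x 4 (rows x cols).
Left (vertical) placements: (rows-1) * cols = 6 * 4 = 24
Right (horizontal) placements: rows * (cols-1) = 7 * 3 = 21
Advantage = Left - Right = 24 - 21 = 3

3


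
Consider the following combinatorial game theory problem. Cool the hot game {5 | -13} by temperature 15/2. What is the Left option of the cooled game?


Original game: {5 | -13} (a switch {a | b} with a > b).
Cooling by t (for t below the temperature (a - b)/2 = 9) taxes each move by t: {a | b} cooled by t is {a - t | b + t}.
Cooling amount: t = 15/2
Cooled Left option: 5 - 15/2 = -5/2
Cooled Right option: -13 + 15/2 = -11/2
Cooled game: {-5/2 | -11/2}
Left option = -5/2

-5/2


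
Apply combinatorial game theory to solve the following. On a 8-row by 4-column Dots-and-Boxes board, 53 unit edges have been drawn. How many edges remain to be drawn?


Grid: 8 x 4 boxes, i.e. 9 rows and 5 columns of dots.
Horizontal edges: (rows + 1) * cols = 9 * 4 = 36
Vertical edges: rows * (cols + 1) = 8 * 5 = 40
Total edges: 36 + 40 = 76
Edges drawn: 53
Remaining: 76 - 53 = 23

23


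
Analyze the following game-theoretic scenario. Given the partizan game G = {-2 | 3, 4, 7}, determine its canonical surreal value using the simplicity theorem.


Left options: {-2}, max = -2
Right options: {3, 4, 7}, min = 3
All options are numbers and max(Left) < min(Right), so by the simplicity theorem the value is the simplest (earliest-born) number strictly between -2 and 3.
Integers -1 through 2 all lie strictly between -2 and 3.
Among integers, the simplest (lowest birthday = smallest |n|; 0 is born on day 0, +-n on day n) is 0.
No non-integer in the interval can be simpler: if x is a non-integer in the interval, then floor(x) or ceil(x) also lies in the interval (the interval contains an integer), and both are proper prefixes of x's sign expansion, i.e. born earlier. So the game value is 0.
Game value = 0

0


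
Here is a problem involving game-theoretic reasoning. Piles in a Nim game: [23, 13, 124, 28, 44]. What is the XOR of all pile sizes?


We need the XOR (exclusive or) of all pile sizes.
After XOR-ing pile 1 (size 23): 0 XOR 23 = 23
After XOR-ing pile 2 (size 13): 23 XOR 13 = 26
After XOR-ing pile 3 (size 124): 26 XOR 124 = 102
After XOR-ing pile 4 (size 28): 102 XOR 28 = 122
After XOR-ing pile 5 (size 44): 122 XOR 44 = 86
The Nim-value of this position is 86.

86


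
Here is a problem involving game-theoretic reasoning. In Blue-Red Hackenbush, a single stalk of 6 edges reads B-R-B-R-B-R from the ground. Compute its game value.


Edges (from ground): B-R-B-R-B-R
By Berlekamp's sign-expansion rule, a Blue-Red Hackenbush stalk has the value of the surreal number whose sign sequence is the edge sequence with B -> + and R -> -.
Sign sequence: +-+-+-
Trace the sign expansion in the surreal number tree, starting from 0:
Edge 1: B (sign +) -> bounds (0, +inf), value = 1
Edge 2: R (sign -) -> bounds (0, 1), value = 1/2
Edge 3: B (sign +) -> bounds (1/2, 1), value = 3/4
Edge 4: R (sign -) -> bounds (1/2, 3/4), value = 5/8
Edge 5: B (sign +) -> bounds (5/8, 3/4), value = 11/16
Edge 6: R (sign -) -> bounds (5/8, 11/16), value = 21/32
Game value = 21/32

21/32


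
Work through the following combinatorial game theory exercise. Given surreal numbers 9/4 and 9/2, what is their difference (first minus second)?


x = 9/4, y = 9/2
Converting to common denominator: 4
x = 9/4, y = 18/4
x - y = 9/4 - 9/2 = -9/4

-9/4


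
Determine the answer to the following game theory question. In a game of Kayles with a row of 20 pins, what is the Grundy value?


Kayles: a move removes 1 or 2 adjacent pins from a contiguous row.
Removing pins from a row of k leaves two independent rows (a, b) with a + b = k - 1 (one pin) or a + b = k - 2 (two pins); an end removal gives a = 0.
By Sprague-Grundy, G(k) = mex{ G(a) XOR G(b) } over all these splits. G(0) = 0.
G(1): splits (0,0):0^0=0 -> mex({0}) = 1
G(2): splits (0,1):0^1=1 (0,0):0^0=0 -> mex({0, 1}) = 2
G(3): splits (0,2):0^2=2 (1,1):1^1=0 (0,1):0^1=1 -> mex({0, 1, 2}) = 3
G(4): splits (0,3):0^3=3 (1,2):1^2=3 (0,2):0^2=2 (1,1):1^1=0 -> mex({0, 2, 3}) = 1
G(5): splits (0,4):0^1=1 (1,3):1^3=2 (2,2):2^2=0 (0,3):0^3=3 (1,2):1^2=3 -> mex({0, 1, 2, 3}) = 4
G(6) = mex({0, 1, 2, 4}) = 3
G(7) = mex({0, 1, 3, 4, 5}) = 2
G(8) = mex({0, 2, 3, 5, 6}) = 1
G(9) = mex({0, 1, 2, 3, 6, 7}) = 4
G(10) = mex({0, 1, 3, 4, 5, 7}) = 2
G(11) = mex({0, 1, 2, 3, 4, 5}) = 6
G(12) = mex({0, 1, 2, 3, 5, 6, 7}) = 4
G(13) = mex({0, 2, 3, 4, 6, 7}) = 1
G(14) = mex({0, 1, 4, 5, 6, 7}) = 2
G(15) = mex({0, 1, 2, 3, 4, 5, 6}) = 7
G(16) = mex({0, 2, 3, 5, 6, 7}) = 1
G(17) = mex({0, 1, 2, 3, 5, 6, 7}) = 4
G(18) = mex({0, 1, 2, 4, 5, 6}) = 3
G(19) = mex({0, 1, 3, 4, 5, 7}) = 2
G(20) = mex({0, 2, 3, 4, 5, 6, 7}) = 1
Therefore G(20) = 1.

1


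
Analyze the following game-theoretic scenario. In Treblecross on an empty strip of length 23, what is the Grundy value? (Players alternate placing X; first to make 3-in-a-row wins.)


Treblecross: place X on empty cells; 3-in-a-row wins.
Playing within two cells of an existing X lets the opponent win at once, so sensible play treats the cells i-2..i+2 around each X as dead. The player left with no safe cell loses, so this is a normal-play take-away game on strips of safe cells.
Placing X at cell i (0-indexed) of a strip of k safe cells leaves independent strips of sizes max(0, i-2) and max(0, k-i-3). Hence G(k) = mex{ G(max(0,i-2)) XOR G(max(0,k-i-3)) : 0 <= i < k }, with G(0) = 0.
G(1): splits (0,0):0^0=0 -> mex({0}) = 1
G(2): splits (0,0):0^0=0 -> mex({0}) = 1
G(3): splits (0,0):0^0=0 -> mex({0}) = 1
G(4): splits (0,1):0^1=1 (0,0):0^0=0 -> mex({0, 1}) = 2
G(5): splits (0,2):0^1=1 (0,1):0^1=1 (0,0):0^0=0 -> mex({0, 1}) = 2
G(6) = mex({1}) = 0
G(7) = mex({0, 1, 2}) = 3
G(8) = mex({0, 1, 2}) = 3
G(9) = mex({0, 2}) = 1
G(10) = mex({0, 2, 3}) = 1
G(11) = mex({0, 3}) = 1
G(12) = mex({1, 3}) = 0
G(13) = mex({0, 1, 2, 3}) = 4
G(14) = mex({0, 1, 2}) = 3
G(15) = mex({0, 1, 2}) = 3
G(16) = mex({0, 1, 2, 4}) = 3
G(17) = mex({0, 1, 3, 4}) = 2
G(18) = mex({0, 1, 3, 4}) = 2
G(19) = mex({0, 1, 3, 5}) = 2
G(20) = mex({0, 1, 2, 3, 5}) = 4
G(21) = mex({0, 1, 2, 3, 5}) = 4
G(22) = mex({1, 2, 6}) = 0
G(23) = mex({0, 1, 2, 3, 4, 6}) = 5
Therefore G(23) = 5.

5


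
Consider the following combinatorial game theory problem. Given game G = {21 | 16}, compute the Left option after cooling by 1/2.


Original game: {21 | 16} (a switch {a | b} with a > b).
Cooling by t (for t below the temperature (a - b)/2 = 5/2) taxes each move by t: {a | b} cooled by t is {a - t | b + t}.
Cooling amount: t = 1/2
Cooled Left option: 21 - 1/2 = 41/2
Cooled Right option: 16 + 1/2 = 33/2
Cooled game: {41/2 | 33/2}
Left option = 41/2

41/2


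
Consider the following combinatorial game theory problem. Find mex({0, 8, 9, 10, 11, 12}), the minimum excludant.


Set = {0, 8, 9, 10, 11, 12}
0 is in the set.
1 is NOT in the set. This is the mex.
mex = 1

1


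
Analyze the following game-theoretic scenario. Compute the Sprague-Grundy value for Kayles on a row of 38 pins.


Kayles: a move removes 1 or 2 adjacent pins from a contiguous row.
Removing pins from a row of k leaves two independent rows (a, b) with a + b = k - 1 (one pin) or a + b = k - 2 (two pins); an end removal gives a = 0.
By Sprague-Grundy, G(k) = mex{ G(a) XOR G(b) } over all these splits. G(0) = 0.
G(1): splits (0,0):0^0=0 -> mex({0}) = 1
G(2): splits (0,1):0^1=1 (0,0):0^0=0 -> mex({0, 1}) = 2
G(3): splits (0,2):0^2=2 (1,1):1^1=0 (0,1):0^1=1 -> mex({0, 1, 2}) = 3
G(4): splits (0,3):0^3=3 (1,2):1^2=3 (0,2):0^2=2 (1,1):1^1=0 -> mex({0, 2, 3}) = 1
G(5): splits (0,4):0^1=1 (1,3):1^3=2 (2,2):2^2=0 (0,3):0^3=3 (1,2):1^2=3 -> mex({0, 1, 2, 3}) = 4
G(6) = mex({0, 1, 2, 4}) = 3
G(7) = mex({0, 1, 3, 4, 5}) = 2
G(8) = mex({0, 2, 3, 5, 6}) = 1
G(9) = mex({0, 1, 2, 3, 6, 7}) = 4
G(10) = mex({0, 1, 3, 4, 5, 7}) = 2
G(11) = mex({0, 1, 2, 3, 4, 5}) = 6
G(12) = mex({0, 1, 2, 3, 5, 6, 7}) = 4
G(13) = mex({0, 2, 3, 4, 6, 7}) = 1
G(14) = mex({0, 1, 4, 5, 6, 7}) = 2
G(15) = mex({0, 1, 2, 3, 4, 5, 6}) = 7
G(16) = mex({0, 2, 3, 5, 6, 7}) = 1
G(17) = mex({0, 1, 2, 3, 5, 6, 7}) = 4
G(18) = mex({0, 1, 2, 4, 5, 6}) = 3
G(19) = mex({0, 1, 3, 4, 5, 7}) = 2
G(20) = mex({0, 2, 3, 4, 5, 6, 7}) = 1
G(21) = mex({0, 1, 2, 3, 5, 6, 7}) = 4
G(22) = mex({0, 1, 2, 3, 4, 5, 7}) = 6
G(23) = mex({0, 1, 2, 3, 4, 5, 6}) = 7
G(24) = mex({0, 1, 2, 3, 5, 6, 7}) = 4
G(25) = mex({0, 2, 3, 4, 6, 7}) = 1
G(26) = mex({0, 1, 3, 4, 5, 6, 7}) = 2
G(27) = mex({0, 1, 2, 3, 4, 5, 6, 7}) = 8
G(28) = mex({0, 1, 2, 3, 4, 6, 7, 8}) = 5
G(29) = mex({0, 1, 2, 3, 5, 6, 7, 8, 9}) = 4
G(30) = mex({0, 1, 2, 3, 4, 5, 6, 9, 10}) = 7
G(31) = mex({0, 1, 3, 4, 5, 7, 10, 11}) = 2
G(32) = mex({0, 2, 3, 4, 5, 6, 7, 9, 11}) = 1
G(33) = mex({0, 1, 2, 3, 4, 5, 6, 7, 9, 12}) = 8
G(34) = mex({0, 1, 2, 3, 4, 5, 7, 8, 11, 12}) = 6
G(35) = mex({0, 1, 2, 3, 4, 5, 6, 8, 9, 10, 11}) = 7
G(36) = mex({0, 1, 2, 3, 5, 6, 7, 9, 10}) = 4
G(37) = mex({0, 2, 3, 4, 6, 7, 9, 10, 11, 12}) = 1
G(38) = mex({0, 1, 3, 4, 5, 6, 7, 9, 10, 11, 12}) = 2
Therefore G(38) = 2.

2


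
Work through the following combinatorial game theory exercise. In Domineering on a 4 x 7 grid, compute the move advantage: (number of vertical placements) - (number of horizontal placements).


Board is 4 x 7 (rows x cols).
Left (vertical) placements: (rows-1) * cols = 3 * 7 = 21
Right (horizontal) placements: rows * (cols-1) = 4 * 6 = 24
Advantage = Left - Right = 21 - 24 = -3

-3


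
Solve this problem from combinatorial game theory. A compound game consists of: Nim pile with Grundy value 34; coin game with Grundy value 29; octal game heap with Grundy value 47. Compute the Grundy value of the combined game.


By the Sprague-Grundy theorem, the Grundy value of a sum of games is the XOR of individual Grundy values.
Nim pile: Grundy value = 34. Running XOR: 0 XOR 34 = 34
coin game: Grundy value = 29. Running XOR: 34 XOR 29 = 63
octal game heap: Grundy value = 47. Running XOR: 63 XOR 47 = 16
The combined Grundy value is 16.

16


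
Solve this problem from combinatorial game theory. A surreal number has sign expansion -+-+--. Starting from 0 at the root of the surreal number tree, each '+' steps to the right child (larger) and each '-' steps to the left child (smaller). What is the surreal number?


Sign expansion: -+-+--
Rule: track bounds (lo, hi), initially (-inf, +inf). On '+', the current value becomes lo and we move to the simplest number in (value, hi): value + 1 if hi = +inf, otherwise the midpoint (value + hi)/2. On '-', the current value becomes hi and we move to value - 1 if lo = -inf, otherwise the midpoint (lo + value)/2.
Start at 0.
Step 1: sign = -, move left. Bounds: (-inf, 0). Value = -1
Step 2: sign = +, move right. Bounds: (-1, 0). Value = -1/2
Step 3: sign = -, move left. Bounds: (-1, -1/2). Value = -3/4
Step 4: sign = +, move right. Bounds: (-3/4, -1/2). Value = -5/8
Step 5: sign = -, move left. Bounds: (-3/4, -5/8). Value = -11/16
Step 6: sign = -, move left. Bounds: (-3/4, -11/16). Value = -23/32
The surreal number with sign expansion -+-+-- is -23/32.

-23/32


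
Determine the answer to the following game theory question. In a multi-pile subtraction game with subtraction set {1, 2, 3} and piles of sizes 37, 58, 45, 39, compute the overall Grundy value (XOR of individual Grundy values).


Subtraction set: {1, 2, 3}
For this subtraction set, G(n) = n mod 4 (period = max + 1 = 4).
Pile 1 (size 37): G(37) = 37 mod 4 = 1
Pile 2 (size 58): G(58) = 58 mod 4 = 2
Pile 3 (size 45): G(45) = 45 mod 4 = 1
Pile 4 (size 39): G(39) = 39 mod 4 = 3
Total Grundy value = XOR of all: 1 XOR 2 XOR 1 XOR 3 = 1

1


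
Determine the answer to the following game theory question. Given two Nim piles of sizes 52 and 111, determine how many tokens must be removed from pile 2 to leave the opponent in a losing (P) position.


Piles: 52 and 111
Current XOR: 52 XOR 111 = 91 (non-zero, so this is an N-position).
To make the XOR zero, we need to find a move that balances the piles.
For pile 2 (size 111): target = 111 XOR 91 = 52
We reduce pile 2 from 111 to 52.
Tokens removed: 111 - 52 = 59
Verification: 52 XOR 52 = 0

59


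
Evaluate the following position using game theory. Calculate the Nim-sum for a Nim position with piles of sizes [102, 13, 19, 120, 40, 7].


We need the XOR (exclusive or) of all pile sizes.
After XOR-ing pile 1 (size 102): 0 XOR 102 = 102
After XOR-ing pile 2 (size 13): 102 XOR 13 = 107
After XOR-ing pile 3 (size 19): 107 XOR 19 = 120
After XOR-ing pile 4 (size 120): 120 XOR 120 = 0
After XOR-ing pile 5 (size 40): 0 XOR 40 = 40
After XOR-ing pile 6 (size 7): 40 XOR 7 = 47
The Nim-value of this position is 47.

47


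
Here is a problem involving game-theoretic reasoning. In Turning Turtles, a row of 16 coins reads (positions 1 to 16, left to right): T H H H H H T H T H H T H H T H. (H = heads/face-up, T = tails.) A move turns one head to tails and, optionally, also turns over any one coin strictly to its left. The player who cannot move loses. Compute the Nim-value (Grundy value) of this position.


Coins: T H H H H H T H T H H T H H T H
Key fact: a single head at position k behaves exactly like a Nim heap of size k (turning it to T and optionally flipping a coin at j < k corresponds to moving the heap from k to j, or to 0), and heads combine as a disjunctive sum (two heads at the same place would cancel, matching j XOR j = 0). So the Nim-value is the XOR of the 1-indexed positions of the heads.
Face-up positions (1-indexed): [2, 3, 4, 5, 6, 8, 10, 11, 13, 14, 16]
XOR 0 with 2: 0 XOR 2 = 2
XOR 2 with 3: 2 XOR 3 = 1
XOR 1 with 4: 1 XOR 4 = 5
XOR 5 with 5: 5 XOR 5 = 0
XOR 0 with 6: 0 XOR 6 = 6
XOR 6 with 8: 6 XOR 8 = 14
XOR 14 with 10: 14 XOR 10 = 4
XOR 4 with 11: 4 XOR 11 = 15
XOR 15 with 13: 15 XOR 13 = 2
XOR 2 with 14: 2 XOR 14 = 12
XOR 12 with 16: 12 XOR 16 = 28
Nim-value = 28

28


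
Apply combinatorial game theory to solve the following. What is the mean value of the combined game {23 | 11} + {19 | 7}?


G1 = {23 | 11}, G2 = {19 | 7}
Each is a switch {a | b} with numbers a > b; its mean value is (a + b)/2, and mean value is additive over game sums: m(G1 + G2) = m(G1) + m(G2).
Mean of G1 = (23 + (11))/2 = 34/2 = 17
Mean of G2 = (19 + (7))/2 = 26/2 = 13
Mean of G1 + G2 = 17 + 13 = 30

30


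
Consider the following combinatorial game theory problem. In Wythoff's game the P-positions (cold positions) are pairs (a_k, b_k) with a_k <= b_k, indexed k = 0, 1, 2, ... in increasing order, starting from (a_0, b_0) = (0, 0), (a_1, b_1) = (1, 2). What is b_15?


By Wythoff's theorem, a_k = floor(k * phi) and b_k = floor(k * phi^2) = a_k + k, where phi = (1 + sqrt(5))/2 is the golden ratio.
phi = (1 + sqrt(5))/2 = 1.618034
phi^2 = phi + 1 = 2.618034
k = 15
k * phi^2 = 15 * 2.618034 = 39.270510
b_15 = floor(k * phi^2) = 39 (check: a_15 + k = 24 + 15 = 39)

39


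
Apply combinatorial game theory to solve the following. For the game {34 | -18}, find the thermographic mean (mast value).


Game = {34 | -18}, a switch {a | b} with numbers a > b.
Its thermograph has left wall a - t and right wall b + t, which meet at t = (a - b)/2, where both equal (a + b)/2. So the mast (mean value) is at (a + b)/2.
Mean = (34 + (-18))/2 = 16/2 = 8

8


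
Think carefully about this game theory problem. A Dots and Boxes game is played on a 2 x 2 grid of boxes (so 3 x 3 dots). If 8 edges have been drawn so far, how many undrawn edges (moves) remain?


Grid: 2 x 2 boxes, i.e. 3 rows and 3 columns of dots.
Horizontal edges: (rows + 1) * cols = 3 * 2 = 6
Vertical edges: rows * (cols + 1) = 2 * 3 = 6
Total edges: 6 + 6 = 12
Edges drawn: 8
Remaining: 12 - 8 = 4

4


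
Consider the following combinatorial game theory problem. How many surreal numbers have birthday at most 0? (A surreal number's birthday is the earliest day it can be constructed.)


Day 0: {|} = 0 is born. Count = 1.
Day n: the number of surreal numbers born by day n is 2^(n+1) - 1.
By day 0: 2^1 - 1 = 1
By day 0: 1 surreal numbers.

1


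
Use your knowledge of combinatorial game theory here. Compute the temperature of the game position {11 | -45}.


The game is {11 | -45}, a switch {a | b} with numbers a > b.
Cooling {a | b} by t gives {a - t | b + t}, which stops being hot when a - t = b + t, i.e. at t = (a - b)/2. So the temperature of a switch is (a - b)/2.
Temperature = (Left option - Right option) / 2
= (11 - (-45)) / 2
= 56 / 2
= 28

28


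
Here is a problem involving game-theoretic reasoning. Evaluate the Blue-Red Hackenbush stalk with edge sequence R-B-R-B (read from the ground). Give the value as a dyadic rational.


Edges (from ground): R-B-R-B
By Berlekamp's sign-expansion rule, a Blue-Red Hackenbush stalk has the value of the surreal number whose sign sequence is the edge sequence with B -> + and R -> -.
Sign sequence: -+-+
Trace the sign expansion in the surreal number tree, starting from 0:
Edge 1: R (sign -) -> bounds (-inf, 0), value = -1
Edge 2: B (sign +) -> bounds (-1, 0), value = -1/2
Edge 3: R (sign -) -> bounds (-1, -1/2), value = -3/4
Edge 4: B (sign +) -> bounds (-3/4, -1/2), value = -5/8
Game value = -5/8

-5/8


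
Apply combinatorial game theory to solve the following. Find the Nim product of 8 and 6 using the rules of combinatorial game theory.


Nim multiplication is bilinear over XOR: (u XOR v) * w = (u*w) XOR (v*w).
So we split each operand into its bit components and XOR the pairwise Nim products.
8 = 8 (as XOR of powers of 2).
6 = 2 + 4 (as XOR of powers of 2).
Using the standard Nim-product table on single bits:
  2*2 = 3,   2*4 = 8,   2*8 = 12,
  4*4 = 6,   4*8 = 11,  8*8 = 13,
and  1*x = x (identity), k*l = l*k (commutative).
Pairwise Nim products:
  8 * 2 = 12
  8 * 4 = 11
XOR them: 12 XOR 11 = 7.
Result: 8 * 6 = 7 (in Nim).

7


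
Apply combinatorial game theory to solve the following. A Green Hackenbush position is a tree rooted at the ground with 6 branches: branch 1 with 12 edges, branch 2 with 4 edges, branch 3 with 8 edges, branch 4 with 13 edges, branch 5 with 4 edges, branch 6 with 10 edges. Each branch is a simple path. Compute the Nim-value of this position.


The tree has 6 branches from the ground vertex.
In Green Hackenbush, the Nim-value of a simple path of length k is k.
Branch 1: length 12, Nim-value = 12
Branch 2: length 4, Nim-value = 4
Branch 3: length 8, Nim-value = 8
Branch 4: length 13, Nim-value = 13
Branch 5: length 4, Nim-value = 4
Branch 6: length 10, Nim-value = 10
Total Nim-value = XOR of all branch values:
0 XOR 12 = 12
12 XOR 4 = 8
8 XOR 8 = 0
0 XOR 13 = 13
13 XOR 4 = 9
9 XOR 10 = 3
Nim-value of the tree = 3

3


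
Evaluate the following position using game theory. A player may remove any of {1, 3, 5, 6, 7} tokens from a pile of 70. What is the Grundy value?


The subtraction set is S = {1, 3, 5, 6, 7}.
G(k) = mex{ G(k - s) : s in S, s <= k }. We compute iteratively: G(0) = 0.
G(1) = mex({0}) = 1
G(2) = mex({1}) = 0
G(3) = mex({0}) = 1
G(4) = mex({1}) = 0
G(5) = mex({0}) = 1
G(6) = mex({0, 1}) = 2
G(7) = mex({0, 1, 2}) = 3
G(8) = mex({0, 1, 3}) = 2
G(9) = mex({0, 1, 2}) = 3
G(10) = mex({0, 1, 3}) = 2
G(11) = mex({0, 1, 2}) = 3
G(12) = mex({1, 2, 3}) = 0
G(13) = mex({0, 2, 3}) = 1
G(14) = mex({1, 2, 3}) = 0
G(15) = mex({0, 2, 3}) = 1
G(16) = mex({1, 2, 3}) = 0
G(17) = mex({0, 2, 3}) = 1
G(18) = mex({0, 1, 3}) = 2
Observe that G(12)..G(18) = 0, 1, 0, 1, 0, 1, 2 repeats G(0)..G(6) = 0, 1, 0, 1, 0, 1, 2.
For k >= max(S) = 7, G(k) is determined by the previous 7 values G(k-7)..G(k-1); a window of 7 consecutive values has recurred shifted by 12, so by induction G(k + 12) = G(k) for all k >= 0: the sequence is periodic from the start with period 12.
One period: G(0..11) = 0, 1, 0, 1, 0, 1, 2, 3, 2, 3, 2, 3.
70 mod 12 = 10, so G(70) = G(10) = 2.

2


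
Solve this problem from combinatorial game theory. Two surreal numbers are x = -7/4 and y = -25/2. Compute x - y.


x = -7/4, y = -25/2
Converting to common denominator: 4
x = -7/4, y = -50/4
x - y = -7/4 - -25/2 = 43/4

43/4


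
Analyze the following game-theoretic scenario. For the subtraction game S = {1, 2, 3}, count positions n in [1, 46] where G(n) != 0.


Subtraction set S = {1, 2, 3}, so G(n) = n mod 4.
G(n) = 0 when n is a multiple of 4.
Multiples of 4 in [1, 46]: 11
N-positions (nonzero Grundy) = 46 - 11 = 35

35


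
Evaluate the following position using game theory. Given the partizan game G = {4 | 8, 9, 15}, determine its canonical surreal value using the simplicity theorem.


Left options: {4}, max = 4
Right options: {8, 9, 15}, min = 8
All options are numbers and max(Left) < min(Right), so by the simplicity theorem the value is the simplest (earliest-born) number strictly between 4 and 8.
Integers 5 through 7 all lie strictly between 4 and 8.
Among integers, the simplest (lowest birthday = smallest |n|; 0 is born on day 0, +-n on day n) is 5.
No non-integer in the interval can be simpler: if x is a non-integer in the interval, then floor(x) or ceil(x) also lies in the interval (the interval contains an integer), and both are proper prefixes of x's sign expansion, i.e. born earlier. So the game value is 5.
Game value = 5

5


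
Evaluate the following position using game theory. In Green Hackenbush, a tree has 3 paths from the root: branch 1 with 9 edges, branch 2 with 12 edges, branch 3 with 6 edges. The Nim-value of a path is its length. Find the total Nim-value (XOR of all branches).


The tree has 3 branches from the ground vertex.
In Green Hackenbush, the Nim-value of a simple path of length k is k.
Branch 1: length 9, Nim-value = 9
Branch 2: length 12, Nim-value = 12
Branch 3: length 6, Nim-value = 6
Total Nim-value = XOR of all branch values:
0 XOR 9 = 9
9 XOR 12 = 5
5 XOR 6 = 3
Nim-value of the tree = 3

3


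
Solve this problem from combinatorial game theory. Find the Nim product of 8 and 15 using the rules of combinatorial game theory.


Nim multiplication is bilinear over XOR: (u XOR v) * w = (u*w) XOR (v*w).
So we split each operand into its bit components and XOR the pairwise Nim products.
8 = 8 (as XOR of powers of 2).
15 = 1 + 2 + 4 + 8 (as XOR of powers of 2).
Using the standard Nim-product table on single bits:
  2*2 = 3,   2*4 = 8,   2*8 = 12,
  4*4 = 6,   4*8 = 11,  8*8 = 13,
and  1*x = x (identity), k*l = l*k (commutative).
Pairwise Nim products:
  8 * 1 = 8
  8 * 2 = 12
  8 * 4 = 11
  8 * 8 = 13
XOR them: 8 XOR 12 XOR 11 XOR 13 = 2.
Result: 8 * 15 = 2 (in Nim).

2


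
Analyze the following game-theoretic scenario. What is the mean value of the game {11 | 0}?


Game = {11 | 0}, a switch {a | b} with numbers a > b.
Its thermograph has left wall a - t and right wall b + t, which meet at t = (a - b)/2, where both equal (a + b)/2. So the mast (mean value) is at (a + b)/2.
Mean = (11 + (0))/2 = 11/2 = 11/2

11/2


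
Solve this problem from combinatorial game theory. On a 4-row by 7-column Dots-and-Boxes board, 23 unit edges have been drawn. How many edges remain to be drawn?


Grid: 4 x 7 boxes, i.e. 5 rows and 8 columns of dots.
Horizontal edges: (rows + 1) * cols = 5 * 7 = 35
Vertical edges: rows * (cols + 1) = 4 * 8 = 32
Total edges: 35 + 32 = 67
Edges drawn: 23
Remaining: 67 - 23 = 44

44


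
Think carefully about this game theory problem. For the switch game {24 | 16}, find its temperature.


The game is {24 | 16}, a switch {a | b} with numbers a > b.
Cooling {a | b} by t gives {a - t | b + t}, which stops being hot when a - t = b + t, i.e. at t = (a - b)/2. So the temperature of a switch is (a - b)/2.
Temperature = (Left option - Right option) / 2
= (24 - (16)) / 2
= 8 / 2
= 4

4


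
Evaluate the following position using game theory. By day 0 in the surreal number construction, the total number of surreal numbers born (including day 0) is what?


Day 0: {|} = 0 is born. Count = 1.
Day n: the number of surreal numbers born by day n is 2^(n+1) - 1.
By day 0: 2^1 - 1 = 1
By day 0: 1 surreal numbers.

1


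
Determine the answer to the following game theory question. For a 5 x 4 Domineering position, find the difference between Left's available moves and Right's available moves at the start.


Board is 5 x 4 (rows x cols).
Left (vertical) placements: (rows-1) * cols = 4 * 4 = 16
Right (horizontal) placements: rows * (cols-1) = 5 * 3 = 15
Advantage = Left - Right = 16 - 15 = 1

1


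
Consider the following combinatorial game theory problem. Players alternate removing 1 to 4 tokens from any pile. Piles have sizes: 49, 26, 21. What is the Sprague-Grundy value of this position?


Subtraction set: {1, 2, 3, 4}
For this subtraction set, G(n) = n mod 5 (period = max + 1 = 5).
Pile 1 (size 49): G(49) = 49 mod 5 = 4
Pile 2 (size 26): G(26) = 26 mod 5 = 1
Pile 3 (size 21): G(21) = 21 mod 5 = 1
Total Grundy value = XOR of all: 4 XOR 1 XOR 1 = 4

4


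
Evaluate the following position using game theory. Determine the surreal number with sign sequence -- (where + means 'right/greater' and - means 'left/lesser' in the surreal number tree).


Sign expansion: --
Rule: track bounds (lo, hi), initially (-inf, +inf). On '+', the current value becomes lo and we move to the simplest number in (value, hi): value + 1 if hi = +inf, otherwise the midpoint (value + hi)/2. On '-', the current value becomes hi and we move to value - 1 if lo = -inf, otherwise the midpoint (lo + value)/2.
Start at 0.
Step 1: sign = -, move left. Bounds: (-inf, 0). Value = -1
Step 2: sign = -, move left. Bounds: (-inf, -1). Value = -2
The surreal number with sign expansion -- is -2.

-2


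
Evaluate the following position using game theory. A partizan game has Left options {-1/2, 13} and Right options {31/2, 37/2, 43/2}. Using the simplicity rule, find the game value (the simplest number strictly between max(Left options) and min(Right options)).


Left options: {-1/2, 13}, max = 13
Right options: {31/2, 37/2, 43/2}, min = 31/2
All options are numbers and max(Left) < min(Right), so by the simplicity theorem the value is the simplest (earliest-born) number strictly between 13 and 31/2.
Integers 14 through 15 all lie strictly between 13 and 31/2.
Among integers, the simplest (lowest birthday = smallest |n|; 0 is born on day 0, +-n on day n) is 14.
No non-integer in the interval can be simpler: if x is a non-integer in the interval, then floor(x) or ceil(x) also lies in the interval (the interval contains an integer), and both are proper prefixes of x's sign expansion, i.e. born earlier. So the game value is 14.
Game value = 14

14


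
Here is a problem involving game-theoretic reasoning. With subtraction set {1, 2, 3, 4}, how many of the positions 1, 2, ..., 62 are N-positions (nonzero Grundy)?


Subtraction set S = {1, 2, 3, 4}, so G(n) = n mod 5.
G(n) = 0 when n is a multiple of 5.
Multiples of 5 in [1, 62]: 12
N-positions (nonzero Grundy) = 62 - 12 = 50

50


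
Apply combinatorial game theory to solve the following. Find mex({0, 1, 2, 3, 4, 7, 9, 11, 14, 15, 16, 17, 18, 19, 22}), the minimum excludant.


Set = {0, 1, 2, 3, 4, 7, 9, 11, 14, 15, 16, 17, 18, 19, 22}
0 is in the set.
1 is in the set.
2 is in the set.
3 is in the set.
4 is in the set.
5 is NOT in the set. This is the mex.
mex = 5

5


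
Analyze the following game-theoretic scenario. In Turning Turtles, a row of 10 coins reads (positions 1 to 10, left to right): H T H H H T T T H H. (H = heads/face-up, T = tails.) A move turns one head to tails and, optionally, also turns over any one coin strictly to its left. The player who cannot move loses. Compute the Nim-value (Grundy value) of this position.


Coins: H T H H H T T T H H
Key fact: a single head at position k behaves exactly like a Nim heap of size k (turning it to T and optionally flipping a coin at j < k corresponds to moving the heap from k to j, or to 0), and heads combine as a disjunctive sum (two heads at the same place would cancel, matching j XOR j = 0). So the Nim-value is the XOR of the 1-indexed positions of the heads.
Face-up positions (1-indexed): [1, 3, 4, 5, 9, 10]
XOR 0 with 1: 0 XOR 1 = 1
XOR 1 with 3: 1 XOR 3 = 2
XOR 2 with 4: 2 XOR 4 = 6
XOR 6 with 5: 6 XOR 5 = 3
XOR 3 with 9: 3 XOR 9 = 10
XOR 10 with 10: 10 XOR 10 = 0
Nim-value = 0

0


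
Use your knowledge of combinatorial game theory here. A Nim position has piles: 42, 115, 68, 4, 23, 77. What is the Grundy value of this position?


We need the XOR (exclusive or) of all pile sizes.
After XOR-ing pile 1 (size 42): 0 XOR 42 = 42
After XOR-ing pile 2 (size 115): 42 XOR 115 = 89
After XOR-ing pile 3 (size 68): 89 XOR 68 = 29
After XOR-ing pile 4 (size 4): 29 XOR 4 = 25
After XOR-ing pile 5 (size 23): 25 XOR 23 = 14
After XOR-ing pile 6 (size 77): 14 XOR 77 = 67
The Nim-value of this position is 67.

67


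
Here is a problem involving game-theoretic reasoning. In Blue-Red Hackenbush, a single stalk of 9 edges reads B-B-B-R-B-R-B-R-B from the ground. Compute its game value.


Edges (from ground): B-B-B-R-B-R-B-R-B
By Berlekamp's sign-expansion rule, a Blue-Red Hackenbush stalk has the value of the surreal number whose sign sequence is the edge sequence with B -> + and R -> -.
Sign sequence: +++-+-+-+
Trace the sign expansion in the surreal number tree, starting from 0:
Edge 1: B (sign +) -> bounds (0, +inf), value = 1
Edge 2: B (sign +) -> bounds (1, +inf), value = 2
Edge 3: B (sign +) -> bounds (2, +inf), value = 3
Edge 4: R (sign -) -> bounds (2, 3), value = 5/2
Edge 5: B (sign +) -> bounds (5/2, 3), value = 11/4
Edge 6: R (sign -) -> bounds (5/2, 11/4), value = 21/8
Edge 7: B (sign +) -> bounds (21/8, 11/4), value = 43/16
Edge 8: R (sign -) -> bounds (21/8, 43/16), value = 85/32
Edge 9: B (sign +) -> bounds (85/32, 43/16), value = 171/64
Game value = 171/64

171/64
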